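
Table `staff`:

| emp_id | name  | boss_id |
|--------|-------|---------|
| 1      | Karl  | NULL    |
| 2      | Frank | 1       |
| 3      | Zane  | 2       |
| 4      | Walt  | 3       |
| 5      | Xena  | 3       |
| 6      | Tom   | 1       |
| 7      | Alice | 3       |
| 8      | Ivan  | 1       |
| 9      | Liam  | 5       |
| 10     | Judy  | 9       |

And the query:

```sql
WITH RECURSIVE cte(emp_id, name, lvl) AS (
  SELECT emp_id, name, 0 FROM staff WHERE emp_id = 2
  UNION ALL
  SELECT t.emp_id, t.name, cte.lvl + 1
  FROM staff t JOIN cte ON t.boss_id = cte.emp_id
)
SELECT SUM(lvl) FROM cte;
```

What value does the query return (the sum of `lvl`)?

14

Base: emp_id=2 (Frank) at lvl 0.
Iteration 1: rows with boss_id in {2} -> Zane (id 3, lvl 1).
Iteration 2: rows with boss_id in {3} -> Walt (id 4, lvl 2), Xena (id 5, lvl 2), Alice (id 7, lvl 2).
Iteration 3: rows with boss_id in {4,5,7} -> Liam (id 9, lvl 3).
Iteration 4: rows with boss_id in {9} -> Judy (id 10, lvl 4).
Iteration 5: no rows with boss_id in {10}; recursion stops.
SUM(lvl) = 0 + 1 + 2 + 2 + 2 + 3 + 4 = 14.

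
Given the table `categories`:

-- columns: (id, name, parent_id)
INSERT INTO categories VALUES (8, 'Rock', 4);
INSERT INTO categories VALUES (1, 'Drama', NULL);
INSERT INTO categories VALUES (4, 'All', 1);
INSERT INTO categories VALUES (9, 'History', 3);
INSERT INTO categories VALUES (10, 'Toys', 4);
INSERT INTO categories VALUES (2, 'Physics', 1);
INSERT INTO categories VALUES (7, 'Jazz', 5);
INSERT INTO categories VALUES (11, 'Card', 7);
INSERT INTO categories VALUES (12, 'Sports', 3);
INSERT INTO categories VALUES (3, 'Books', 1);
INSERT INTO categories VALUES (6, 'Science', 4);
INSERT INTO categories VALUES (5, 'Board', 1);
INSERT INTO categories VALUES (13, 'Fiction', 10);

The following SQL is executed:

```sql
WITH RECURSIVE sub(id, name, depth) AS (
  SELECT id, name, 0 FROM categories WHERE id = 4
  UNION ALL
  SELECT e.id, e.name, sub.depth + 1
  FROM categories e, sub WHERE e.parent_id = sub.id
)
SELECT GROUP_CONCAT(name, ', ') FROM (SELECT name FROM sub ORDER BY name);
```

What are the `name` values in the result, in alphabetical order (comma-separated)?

All, Fiction, Rock, Science, Toys

Base: id=4 (All) at depth 0.
Iteration 1: rows with parent_id in {4} -> Science (id 6, depth 1), Rock (id 8, depth 1), Toys (id 10, depth 1).
Iteration 2: rows with parent_id in {6,8,10} -> Fiction (id 13, depth 2).
Iteration 3: no rows with parent_id in {13}; recursion stops.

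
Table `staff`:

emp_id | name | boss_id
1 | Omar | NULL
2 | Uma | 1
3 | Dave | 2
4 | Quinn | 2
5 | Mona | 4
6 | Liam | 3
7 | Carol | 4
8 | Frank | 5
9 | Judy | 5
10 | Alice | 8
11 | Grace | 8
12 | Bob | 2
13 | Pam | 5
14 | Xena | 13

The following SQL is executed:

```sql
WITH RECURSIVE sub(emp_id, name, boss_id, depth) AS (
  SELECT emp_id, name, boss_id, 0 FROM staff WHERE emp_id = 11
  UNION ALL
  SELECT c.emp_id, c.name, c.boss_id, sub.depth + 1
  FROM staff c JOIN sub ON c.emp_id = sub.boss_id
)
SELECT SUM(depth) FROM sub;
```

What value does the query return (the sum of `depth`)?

15

Base: emp_id=11 (Grace), boss_id=8, depth 0.
Iteration 1: join on emp_id=8 -> Frank (id 8, boss_id=5, depth 1).
Iteration 2: join on emp_id=5 -> Mona (id 5, boss_id=4, depth 2).
Iteration 3: join on emp_id=4 -> Quinn (id 4, boss_id=2, depth 3).
Iteration 4: join on emp_id=2 -> Uma (id 2, boss_id=1, depth 4).
Iteration 5: join on emp_id=1 -> Omar (id 1, boss_id=NULL, depth 5).
Iteration 6: boss_id is NULL; no match; recursion stops.
SUM(depth) = 0 + 1 + 2 + 3 + 4 + 5 = 15.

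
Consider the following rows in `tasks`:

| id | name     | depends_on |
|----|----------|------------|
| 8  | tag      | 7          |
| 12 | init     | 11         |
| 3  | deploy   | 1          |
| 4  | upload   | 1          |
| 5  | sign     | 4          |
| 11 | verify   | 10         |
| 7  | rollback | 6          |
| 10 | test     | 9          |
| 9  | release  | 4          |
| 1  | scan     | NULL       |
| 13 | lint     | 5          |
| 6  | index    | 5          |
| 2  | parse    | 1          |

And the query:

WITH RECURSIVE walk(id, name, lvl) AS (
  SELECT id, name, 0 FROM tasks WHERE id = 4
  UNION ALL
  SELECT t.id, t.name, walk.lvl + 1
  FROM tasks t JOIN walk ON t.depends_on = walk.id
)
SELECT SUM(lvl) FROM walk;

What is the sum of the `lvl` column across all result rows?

Base: id=4 (upload) at lvl 0.
Iteration 1: rows with depends_on in {4} -> sign (id 5, lvl 1), release (id 9, lvl 1).
Iteration 2: rows with depends_on in {5,9} -> index (id 6, lvl 2), test (id 10, lvl 2), lint (id 13, lvl 2).
Iteration 3: rows with depends_on in {6,10,13} -> rollback (id 7, lvl 3), verify (id 11, lvl 3).
Iteration 4: rows with depends_on in {7,11} -> tag (id 8, lvl 4), init (id 12, lvl 4).
Iteration 5: no rows with depends_on in {8,12}; recursion stops.
SUM(lvl) = 0 + 1 + 1 + 2 + 2 + 2 + 3 + 3 + 4 + 4 = 22.

22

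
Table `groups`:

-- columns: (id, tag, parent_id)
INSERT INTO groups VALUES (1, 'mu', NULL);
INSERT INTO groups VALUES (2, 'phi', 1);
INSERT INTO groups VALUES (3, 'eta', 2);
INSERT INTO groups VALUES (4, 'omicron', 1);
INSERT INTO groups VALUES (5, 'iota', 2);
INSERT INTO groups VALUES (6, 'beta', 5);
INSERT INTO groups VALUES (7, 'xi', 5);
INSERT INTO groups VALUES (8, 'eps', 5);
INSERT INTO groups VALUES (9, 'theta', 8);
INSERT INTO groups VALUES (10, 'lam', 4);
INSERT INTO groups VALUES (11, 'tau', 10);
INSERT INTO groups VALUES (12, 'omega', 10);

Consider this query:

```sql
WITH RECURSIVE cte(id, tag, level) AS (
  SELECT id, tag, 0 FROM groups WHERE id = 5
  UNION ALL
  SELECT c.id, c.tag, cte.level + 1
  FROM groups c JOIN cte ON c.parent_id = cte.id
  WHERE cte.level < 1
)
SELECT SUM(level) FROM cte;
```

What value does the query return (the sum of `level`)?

Base: id=5 (iota) at level 0.
Iteration 1: rows with parent_id in {5} -> beta (id 6, level 1), xi (id 7, level 1), eps (id 8, level 1).
Iteration 2: level < 1 fails for all current rows; recursion stops.
SUM(level) = 0 + 1 + 1 + 1 = 3.

3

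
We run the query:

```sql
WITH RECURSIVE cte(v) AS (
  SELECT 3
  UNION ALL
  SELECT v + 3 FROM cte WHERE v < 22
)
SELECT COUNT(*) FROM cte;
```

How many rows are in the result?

Base: v=3.
Iteration 1: 3 < 22 holds -> v = 3 + 3 = 6.
Iteration 2: 6 < 22 holds -> v = 6 + 3 = 9.
Iteration 3: 9 < 22 holds -> v = 9 + 3 = 12.
Iteration 4: 12 < 22 holds -> v = 12 + 3 = 15.
Iteration 5: 15 < 22 holds -> v = 15 + 3 = 18.
Iteration 6: 18 < 22 holds -> v = 18 + 3 = 21.
Iteration 7: 21 < 22 holds -> v = 21 + 3 = 24.
Iteration 8: 24 < 22 fails; recursion stops.
Total rows emitted: 8.

8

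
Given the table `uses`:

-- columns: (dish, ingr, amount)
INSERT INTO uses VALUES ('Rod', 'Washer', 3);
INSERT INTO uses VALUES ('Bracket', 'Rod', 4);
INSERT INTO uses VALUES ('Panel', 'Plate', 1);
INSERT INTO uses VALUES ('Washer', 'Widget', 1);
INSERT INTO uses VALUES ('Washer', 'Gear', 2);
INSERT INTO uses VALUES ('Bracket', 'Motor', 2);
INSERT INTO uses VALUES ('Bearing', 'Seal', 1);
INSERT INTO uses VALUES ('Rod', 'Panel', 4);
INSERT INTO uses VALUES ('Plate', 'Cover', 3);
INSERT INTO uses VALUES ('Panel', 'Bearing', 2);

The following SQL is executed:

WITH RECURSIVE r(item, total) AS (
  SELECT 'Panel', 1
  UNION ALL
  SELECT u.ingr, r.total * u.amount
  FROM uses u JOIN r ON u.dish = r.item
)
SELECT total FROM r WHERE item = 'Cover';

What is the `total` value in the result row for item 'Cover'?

3

Base: (Panel, total=1).
Iteration 1: components of {Panel} -> Bearing = 1*2 = 2, Plate = 1*1 = 1.
Iteration 2: components of {Bearing,Plate} -> Cover = 1*3 = 3, Seal = 2*1 = 2.
Iteration 3: no further components; recursion stops.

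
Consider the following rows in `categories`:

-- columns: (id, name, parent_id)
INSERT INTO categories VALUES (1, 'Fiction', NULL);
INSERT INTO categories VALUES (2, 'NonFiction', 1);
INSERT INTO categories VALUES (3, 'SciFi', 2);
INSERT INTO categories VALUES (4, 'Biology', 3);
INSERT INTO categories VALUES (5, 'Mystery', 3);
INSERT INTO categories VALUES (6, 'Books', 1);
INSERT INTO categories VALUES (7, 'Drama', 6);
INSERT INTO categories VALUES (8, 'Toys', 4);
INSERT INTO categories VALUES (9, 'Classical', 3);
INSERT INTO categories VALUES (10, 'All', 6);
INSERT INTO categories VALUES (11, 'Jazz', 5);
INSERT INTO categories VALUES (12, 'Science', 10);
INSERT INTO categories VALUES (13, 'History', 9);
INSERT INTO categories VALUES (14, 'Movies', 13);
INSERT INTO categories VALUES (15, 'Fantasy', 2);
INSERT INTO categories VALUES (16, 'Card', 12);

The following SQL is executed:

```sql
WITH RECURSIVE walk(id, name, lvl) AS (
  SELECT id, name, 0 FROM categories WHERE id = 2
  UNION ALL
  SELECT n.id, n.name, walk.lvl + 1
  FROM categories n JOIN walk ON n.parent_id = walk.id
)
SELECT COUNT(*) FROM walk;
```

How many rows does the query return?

10

Base: id=2 (NonFiction) at lvl 0.
Iteration 1: rows with parent_id in {2} -> SciFi (id 3, lvl 1), Fantasy (id 15, lvl 1).
Iteration 2: rows with parent_id in {3,15} -> Biology (id 4, lvl 2), Mystery (id 5, lvl 2), Classical (id 9, lvl 2).
Iteration 3: rows with parent_id in {4,5,9} -> Toys (id 8, lvl 3), Jazz (id 11, lvl 3), History (id 13, lvl 3).
Iteration 4: rows with parent_id in {8,11,13} -> Movies (id 14, lvl 4).
Iteration 5: no rows with parent_id in {14}; recursion stops.
Total rows emitted: 10.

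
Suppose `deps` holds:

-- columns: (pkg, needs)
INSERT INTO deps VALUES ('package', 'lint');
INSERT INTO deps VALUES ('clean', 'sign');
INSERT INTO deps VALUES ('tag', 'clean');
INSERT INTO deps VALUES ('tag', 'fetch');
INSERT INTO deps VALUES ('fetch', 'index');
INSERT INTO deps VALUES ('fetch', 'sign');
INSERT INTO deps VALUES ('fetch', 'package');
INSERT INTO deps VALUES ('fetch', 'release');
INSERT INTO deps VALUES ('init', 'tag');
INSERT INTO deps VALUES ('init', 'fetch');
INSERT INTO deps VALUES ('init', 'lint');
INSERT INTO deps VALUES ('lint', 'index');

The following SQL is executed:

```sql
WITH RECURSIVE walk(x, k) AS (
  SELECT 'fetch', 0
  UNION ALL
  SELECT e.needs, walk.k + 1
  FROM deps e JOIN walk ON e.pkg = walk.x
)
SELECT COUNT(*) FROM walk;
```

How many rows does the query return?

Base: (fetch, k=0).
Iteration 1: edges from {fetch} -> (index, k=1), (package, k=1), (release, k=1), (sign, k=1).
Iteration 2: edges from {index,package,release,sign} -> (lint, k=2).
Iteration 3: edges from {lint} -> (index, k=3).
Iteration 4: no outgoing edges from {index}; recursion stops.
Total rows emitted: 7.

7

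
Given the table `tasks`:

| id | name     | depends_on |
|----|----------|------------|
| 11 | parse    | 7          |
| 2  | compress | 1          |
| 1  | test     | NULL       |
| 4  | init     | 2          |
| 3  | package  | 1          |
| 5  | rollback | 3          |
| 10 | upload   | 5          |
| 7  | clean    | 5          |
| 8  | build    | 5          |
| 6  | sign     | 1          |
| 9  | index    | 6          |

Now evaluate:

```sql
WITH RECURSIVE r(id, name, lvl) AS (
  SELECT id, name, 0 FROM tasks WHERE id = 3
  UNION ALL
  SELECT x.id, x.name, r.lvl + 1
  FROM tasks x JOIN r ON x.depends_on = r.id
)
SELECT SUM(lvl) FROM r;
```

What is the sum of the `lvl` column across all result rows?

10

Base: id=3 (package) at lvl 0.
Iteration 1: rows with depends_on in {3} -> rollback (id 5, lvl 1).
Iteration 2: rows with depends_on in {5} -> clean (id 7, lvl 2), build (id 8, lvl 2), upload (id 10, lvl 2).
Iteration 3: rows with depends_on in {7,8,10} -> parse (id 11, lvl 3).
Iteration 4: no rows with depends_on in {11}; recursion stops.
SUM(lvl) = 0 + 1 + 2 + 2 + 2 + 3 = 10.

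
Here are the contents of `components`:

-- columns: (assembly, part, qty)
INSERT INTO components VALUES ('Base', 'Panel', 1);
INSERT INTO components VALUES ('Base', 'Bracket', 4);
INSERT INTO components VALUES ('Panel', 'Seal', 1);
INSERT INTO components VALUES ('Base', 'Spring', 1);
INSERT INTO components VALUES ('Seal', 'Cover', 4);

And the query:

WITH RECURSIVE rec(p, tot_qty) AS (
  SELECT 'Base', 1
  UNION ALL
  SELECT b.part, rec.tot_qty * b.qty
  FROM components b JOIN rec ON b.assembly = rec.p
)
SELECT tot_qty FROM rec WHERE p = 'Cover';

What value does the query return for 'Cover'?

4

Base: (Base, tot_qty=1).
Iteration 1: components of {Base} -> Bracket = 1*4 = 4, Panel = 1*1 = 1, Spring = 1*1 = 1.
Iteration 2: components of {Bracket,Panel,Spring} -> Seal = 1*1 = 1.
Iteration 3: components of {Seal} -> Cover = 1*4 = 4.
Iteration 4: no further components; recursion stops.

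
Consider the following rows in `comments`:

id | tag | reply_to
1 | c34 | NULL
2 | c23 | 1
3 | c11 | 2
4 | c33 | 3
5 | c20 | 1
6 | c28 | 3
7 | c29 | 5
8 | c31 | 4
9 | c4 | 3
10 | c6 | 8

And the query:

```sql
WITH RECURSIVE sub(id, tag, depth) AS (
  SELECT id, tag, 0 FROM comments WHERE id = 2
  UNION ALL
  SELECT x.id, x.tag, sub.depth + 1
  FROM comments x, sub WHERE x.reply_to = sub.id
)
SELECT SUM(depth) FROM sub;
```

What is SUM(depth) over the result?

Base: id=2 (c23) at depth 0.
Iteration 1: rows with reply_to in {2} -> c11 (id 3, depth 1).
Iteration 2: rows with reply_to in {3} -> c33 (id 4, depth 2), c28 (id 6, depth 2), c4 (id 9, depth 2).
Iteration 3: rows with reply_to in {4,6,9} -> c31 (id 8, depth 3).
Iteration 4: rows with reply_to in {8} -> c6 (id 10, depth 4).
Iteration 5: no rows with reply_to in {10}; recursion stops.
SUM(depth) = 0 + 1 + 2 + 2 + 2 + 3 + 4 = 14.

14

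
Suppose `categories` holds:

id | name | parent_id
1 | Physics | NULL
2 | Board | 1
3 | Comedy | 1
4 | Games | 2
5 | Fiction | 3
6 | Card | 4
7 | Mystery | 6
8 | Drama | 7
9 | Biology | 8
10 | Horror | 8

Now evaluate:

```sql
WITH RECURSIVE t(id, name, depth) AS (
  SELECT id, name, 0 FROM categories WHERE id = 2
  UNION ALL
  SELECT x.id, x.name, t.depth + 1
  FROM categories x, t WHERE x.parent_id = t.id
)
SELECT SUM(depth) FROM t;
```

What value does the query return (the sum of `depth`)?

Base: id=2 (Board) at depth 0.
Iteration 1: rows with parent_id in {2} -> Games (id 4, depth 1).
Iteration 2: rows with parent_id in {4} -> Card (id 6, depth 2).
Iteration 3: rows with parent_id in {6} -> Mystery (id 7, depth 3).
Iteration 4: rows with parent_id in {7} -> Drama (id 8, depth 4).
Iteration 5: rows with parent_id in {8} -> Biology (id 9, depth 5), Horror (id 10, depth 5).
Iteration 6: no rows with parent_id in {9,10}; recursion stops.
SUM(depth) = 0 + 1 + 2 + 3 + 4 + 5 + 5 = 20.

20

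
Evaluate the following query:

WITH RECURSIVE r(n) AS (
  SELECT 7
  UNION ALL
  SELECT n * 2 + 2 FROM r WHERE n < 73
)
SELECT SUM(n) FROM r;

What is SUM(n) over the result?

Base: n=7.
Iteration 1: 7 < 73 holds -> n = 7 * 2 + 2 = 16.
Iteration 2: 16 < 73 holds -> n = 16 * 2 + 2 = 34.
Iteration 3: 34 < 73 holds -> n = 34 * 2 + 2 = 70.
Iteration 4: 70 < 73 holds -> n = 70 * 2 + 2 = 142.
Iteration 5: 142 < 73 fails; recursion stops.
SUM(n) = 7 + 16 + 34 + 70 + 142 = 269.

269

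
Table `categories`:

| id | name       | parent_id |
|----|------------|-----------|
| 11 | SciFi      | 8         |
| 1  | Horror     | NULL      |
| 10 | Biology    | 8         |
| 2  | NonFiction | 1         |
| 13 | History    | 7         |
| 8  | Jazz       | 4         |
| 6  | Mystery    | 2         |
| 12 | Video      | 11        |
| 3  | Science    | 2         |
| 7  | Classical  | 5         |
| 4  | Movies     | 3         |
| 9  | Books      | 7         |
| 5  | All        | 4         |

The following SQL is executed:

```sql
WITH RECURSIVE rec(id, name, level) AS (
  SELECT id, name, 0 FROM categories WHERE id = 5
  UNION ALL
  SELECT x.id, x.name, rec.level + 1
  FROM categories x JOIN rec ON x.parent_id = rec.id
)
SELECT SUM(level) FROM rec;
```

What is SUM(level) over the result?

5

Base: id=5 (All) at level 0.
Iteration 1: rows with parent_id in {5} -> Classical (id 7, level 1).
Iteration 2: rows with parent_id in {7} -> Books (id 9, level 2), History (id 13, level 2).
Iteration 3: no rows with parent_id in {9,13}; recursion stops.
SUM(level) = 0 + 1 + 2 + 2 = 5.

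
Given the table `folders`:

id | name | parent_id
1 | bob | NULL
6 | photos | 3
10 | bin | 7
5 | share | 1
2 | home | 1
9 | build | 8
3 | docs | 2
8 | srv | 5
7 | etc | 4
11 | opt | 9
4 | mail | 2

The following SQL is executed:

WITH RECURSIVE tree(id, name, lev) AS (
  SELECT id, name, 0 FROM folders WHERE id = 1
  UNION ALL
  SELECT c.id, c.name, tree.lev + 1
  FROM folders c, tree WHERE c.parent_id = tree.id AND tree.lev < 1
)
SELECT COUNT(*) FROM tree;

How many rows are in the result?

3

Base: id=1 (bob) at lev 0.
Iteration 1: rows with parent_id in {1} -> home (id 2, lev 1), share (id 5, lev 1).
Iteration 2: lev < 1 fails for all current rows; recursion stops.
Total rows emitted: 3.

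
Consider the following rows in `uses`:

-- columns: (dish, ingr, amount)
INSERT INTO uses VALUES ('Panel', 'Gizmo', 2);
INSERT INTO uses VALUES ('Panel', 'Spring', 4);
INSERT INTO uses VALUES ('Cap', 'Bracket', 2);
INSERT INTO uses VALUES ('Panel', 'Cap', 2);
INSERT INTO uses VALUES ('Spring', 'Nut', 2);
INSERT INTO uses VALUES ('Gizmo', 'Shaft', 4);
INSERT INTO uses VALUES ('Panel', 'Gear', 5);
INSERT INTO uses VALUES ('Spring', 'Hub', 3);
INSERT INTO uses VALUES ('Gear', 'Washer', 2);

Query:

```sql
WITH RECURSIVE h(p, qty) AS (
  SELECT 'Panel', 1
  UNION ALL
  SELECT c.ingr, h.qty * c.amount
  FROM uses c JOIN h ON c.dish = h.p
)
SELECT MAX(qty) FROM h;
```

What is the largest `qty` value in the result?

12

Base: (Panel, qty=1).
Iteration 1: components of {Panel} -> Cap = 1*2 = 2, Gear = 1*5 = 5, Gizmo = 1*2 = 2, Spring = 1*4 = 4.
Iteration 2: components of {Cap,Gear,Gizmo,Spring} -> Bracket = 2*2 = 4, Hub = 4*3 = 12, Nut = 4*2 = 8, Shaft = 2*4 = 8, Washer = 5*2 = 10.
Iteration 3: no further components; recursion stops.
qty values: 1, 5, 2, 4, 2, 10, 8, 8, 12, 4; the maximum is 12.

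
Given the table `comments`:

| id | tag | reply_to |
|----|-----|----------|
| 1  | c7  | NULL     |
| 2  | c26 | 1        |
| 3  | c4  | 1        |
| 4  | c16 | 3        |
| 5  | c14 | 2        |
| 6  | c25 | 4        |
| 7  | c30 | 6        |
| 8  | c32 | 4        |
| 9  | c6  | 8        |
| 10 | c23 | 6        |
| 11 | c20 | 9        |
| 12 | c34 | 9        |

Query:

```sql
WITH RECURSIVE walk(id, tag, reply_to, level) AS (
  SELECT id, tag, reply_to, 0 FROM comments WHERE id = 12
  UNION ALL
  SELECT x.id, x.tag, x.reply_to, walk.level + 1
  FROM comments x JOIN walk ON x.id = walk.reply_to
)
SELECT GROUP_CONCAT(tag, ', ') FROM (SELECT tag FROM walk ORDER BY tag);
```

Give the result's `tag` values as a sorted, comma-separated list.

c16, c32, c34, c4, c6, c7

Base: id=12 (c34), reply_to=9, level 0.
Iteration 1: join on id=9 -> c6 (id 9, reply_to=8, level 1).
Iteration 2: join on id=8 -> c32 (id 8, reply_to=4, level 2).
Iteration 3: join on id=4 -> c16 (id 4, reply_to=3, level 3).
Iteration 4: join on id=3 -> c4 (id 3, reply_to=1, level 4).
Iteration 5: join on id=1 -> c7 (id 1, reply_to=NULL, level 5).
Iteration 6: reply_to is NULL; no match; recursion stops.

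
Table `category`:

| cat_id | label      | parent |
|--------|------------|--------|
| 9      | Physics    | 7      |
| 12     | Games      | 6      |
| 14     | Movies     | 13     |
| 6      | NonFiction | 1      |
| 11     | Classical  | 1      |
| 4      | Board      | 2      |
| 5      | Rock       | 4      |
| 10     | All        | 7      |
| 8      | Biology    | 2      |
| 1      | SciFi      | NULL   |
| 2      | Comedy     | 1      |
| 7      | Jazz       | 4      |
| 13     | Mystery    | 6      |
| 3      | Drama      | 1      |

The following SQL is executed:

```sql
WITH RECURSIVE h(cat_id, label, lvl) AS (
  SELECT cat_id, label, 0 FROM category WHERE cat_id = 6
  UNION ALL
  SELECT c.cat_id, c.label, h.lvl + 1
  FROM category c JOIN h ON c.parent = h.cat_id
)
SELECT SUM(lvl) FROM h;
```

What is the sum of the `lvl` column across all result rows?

Base: cat_id=6 (NonFiction) at lvl 0.
Iteration 1: rows with parent in {6} -> Games (id 12, lvl 1), Mystery (id 13, lvl 1).
Iteration 2: rows with parent in {12,13} -> Movies (id 14, lvl 2).
Iteration 3: no rows with parent in {14}; recursion stops.
SUM(lvl) = 0 + 1 + 1 + 2 = 4.

4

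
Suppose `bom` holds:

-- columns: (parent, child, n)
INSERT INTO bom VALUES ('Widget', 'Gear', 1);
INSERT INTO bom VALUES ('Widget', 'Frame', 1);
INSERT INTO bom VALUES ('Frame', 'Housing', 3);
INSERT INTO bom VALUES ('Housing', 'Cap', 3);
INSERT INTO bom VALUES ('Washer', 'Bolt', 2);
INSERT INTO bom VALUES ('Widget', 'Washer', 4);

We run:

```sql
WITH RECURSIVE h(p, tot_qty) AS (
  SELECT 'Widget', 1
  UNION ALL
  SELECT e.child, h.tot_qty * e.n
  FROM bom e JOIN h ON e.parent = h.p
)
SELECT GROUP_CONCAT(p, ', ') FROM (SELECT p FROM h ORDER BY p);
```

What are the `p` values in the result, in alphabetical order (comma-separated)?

Bolt, Cap, Frame, Gear, Housing, Washer, Widget

Base: (Widget, tot_qty=1).
Iteration 1: components of {Widget} -> Frame = 1*1 = 1, Gear = 1*1 = 1, Washer = 1*4 = 4.
Iteration 2: components of {Frame,Gear,Washer} -> Bolt = 4*2 = 8, Housing = 1*3 = 3.
Iteration 3: components of {Bolt,Housing} -> Cap = 3*3 = 9.
Iteration 4: no further components; recursion stops.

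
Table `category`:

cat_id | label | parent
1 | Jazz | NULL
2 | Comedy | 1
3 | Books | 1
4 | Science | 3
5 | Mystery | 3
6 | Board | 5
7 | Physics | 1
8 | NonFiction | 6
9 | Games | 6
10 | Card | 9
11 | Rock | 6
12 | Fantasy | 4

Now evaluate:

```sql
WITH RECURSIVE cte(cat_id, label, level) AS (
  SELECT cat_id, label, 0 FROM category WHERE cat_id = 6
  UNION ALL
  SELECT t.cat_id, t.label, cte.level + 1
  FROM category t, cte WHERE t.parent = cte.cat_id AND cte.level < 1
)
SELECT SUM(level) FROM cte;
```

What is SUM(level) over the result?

3

Base: cat_id=6 (Board) at level 0.
Iteration 1: rows with parent in {6} -> NonFiction (id 8, level 1), Games (id 9, level 1), Rock (id 11, level 1).
Iteration 2: level < 1 fails for all current rows; recursion stops.
SUM(level) = 0 + 1 + 1 + 1 = 3.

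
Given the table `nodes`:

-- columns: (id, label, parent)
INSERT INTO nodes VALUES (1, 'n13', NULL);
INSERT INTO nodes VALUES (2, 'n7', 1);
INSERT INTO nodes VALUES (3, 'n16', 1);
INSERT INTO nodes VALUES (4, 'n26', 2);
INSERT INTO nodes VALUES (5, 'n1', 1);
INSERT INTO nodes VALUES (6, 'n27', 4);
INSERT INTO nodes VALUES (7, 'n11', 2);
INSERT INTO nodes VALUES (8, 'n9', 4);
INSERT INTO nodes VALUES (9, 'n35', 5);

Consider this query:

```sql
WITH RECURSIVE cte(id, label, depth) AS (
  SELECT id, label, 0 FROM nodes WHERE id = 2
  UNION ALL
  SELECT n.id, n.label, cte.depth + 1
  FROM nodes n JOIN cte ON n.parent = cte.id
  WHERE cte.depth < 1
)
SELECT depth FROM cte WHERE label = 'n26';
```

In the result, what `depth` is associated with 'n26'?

1

Base: id=2 (n7) at depth 0.
Iteration 1: rows with parent in {2} -> n26 (id 4, depth 1), n11 (id 7, depth 1).
Iteration 2: depth < 1 fails for all current rows; recursion stops.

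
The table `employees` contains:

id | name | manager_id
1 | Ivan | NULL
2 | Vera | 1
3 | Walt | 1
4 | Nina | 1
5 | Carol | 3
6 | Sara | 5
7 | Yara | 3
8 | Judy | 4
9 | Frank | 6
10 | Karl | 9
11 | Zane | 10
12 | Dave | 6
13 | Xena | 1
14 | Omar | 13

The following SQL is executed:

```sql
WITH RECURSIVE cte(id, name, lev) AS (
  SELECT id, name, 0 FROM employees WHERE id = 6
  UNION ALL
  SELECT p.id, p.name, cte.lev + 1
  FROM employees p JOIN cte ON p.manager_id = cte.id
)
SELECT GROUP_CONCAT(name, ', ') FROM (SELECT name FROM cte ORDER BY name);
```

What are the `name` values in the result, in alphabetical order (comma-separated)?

Base: id=6 (Sara) at lev 0.
Iteration 1: rows with manager_id in {6} -> Frank (id 9, lev 1), Dave (id 12, lev 1).
Iteration 2: rows with manager_id in {9,12} -> Karl (id 10, lev 2).
Iteration 3: rows with manager_id in {10} -> Zane (id 11, lev 3).
Iteration 4: no rows with manager_id in {11}; recursion stops.

Dave, Frank, Karl, Sara, Zane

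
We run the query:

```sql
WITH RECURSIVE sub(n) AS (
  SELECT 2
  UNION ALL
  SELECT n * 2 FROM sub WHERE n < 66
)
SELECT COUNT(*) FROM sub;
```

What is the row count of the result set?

7

Base: n=2.
Iteration 1: 2 < 66 holds -> n = 2 * 2 = 4.
Iteration 2: 4 < 66 holds -> n = 4 * 2 = 8.
Iteration 3: 8 < 66 holds -> n = 8 * 2 = 16.
Iteration 4: 16 < 66 holds -> n = 16 * 2 = 32.
Iteration 5: 32 < 66 holds -> n = 32 * 2 = 64.
Iteration 6: 64 < 66 holds -> n = 64 * 2 = 128.
Iteration 7: 128 < 66 fails; recursion stops.
Total rows emitted: 7.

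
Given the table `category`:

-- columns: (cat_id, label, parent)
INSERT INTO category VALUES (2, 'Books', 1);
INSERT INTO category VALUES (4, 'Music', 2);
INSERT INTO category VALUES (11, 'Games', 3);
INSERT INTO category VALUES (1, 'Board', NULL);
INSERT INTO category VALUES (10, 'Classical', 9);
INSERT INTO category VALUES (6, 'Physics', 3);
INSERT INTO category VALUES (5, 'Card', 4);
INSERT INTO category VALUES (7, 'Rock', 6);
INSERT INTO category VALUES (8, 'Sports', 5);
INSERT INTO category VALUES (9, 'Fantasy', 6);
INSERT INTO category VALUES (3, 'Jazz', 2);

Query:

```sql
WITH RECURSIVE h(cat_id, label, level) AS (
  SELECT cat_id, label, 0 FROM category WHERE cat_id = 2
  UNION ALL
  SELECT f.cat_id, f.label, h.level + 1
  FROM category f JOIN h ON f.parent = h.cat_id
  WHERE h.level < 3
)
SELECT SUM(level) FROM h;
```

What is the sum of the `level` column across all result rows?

Base: cat_id=2 (Books) at level 0.
Iteration 1: rows with parent in {2} -> Jazz (id 3, level 1), Music (id 4, level 1).
Iteration 2: rows with parent in {3,4} -> Card (id 5, level 2), Physics (id 6, level 2), Games (id 11, level 2).
Iteration 3: rows with parent in {5,6,11} -> Rock (id 7, level 3), Sports (id 8, level 3), Fantasy (id 9, level 3).
Iteration 4: level < 3 fails for all current rows; recursion stops.
SUM(level) = 0 + 1 + 1 + 2 + 2 + 2 + 3 + 3 + 3 = 17.

17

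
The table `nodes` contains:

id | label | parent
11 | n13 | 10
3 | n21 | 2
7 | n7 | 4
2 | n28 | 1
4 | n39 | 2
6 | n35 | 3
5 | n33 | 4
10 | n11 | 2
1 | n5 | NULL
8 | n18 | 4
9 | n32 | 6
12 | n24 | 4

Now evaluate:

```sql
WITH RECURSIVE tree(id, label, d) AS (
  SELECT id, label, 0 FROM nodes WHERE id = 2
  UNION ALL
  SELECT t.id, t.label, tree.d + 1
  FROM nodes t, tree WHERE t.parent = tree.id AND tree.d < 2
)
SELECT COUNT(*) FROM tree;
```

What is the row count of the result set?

Base: id=2 (n28) at d 0.
Iteration 1: rows with parent in {2} -> n21 (id 3, d 1), n39 (id 4, d 1), n11 (id 10, d 1).
Iteration 2: rows with parent in {3,4,10} -> n33 (id 5, d 2), n35 (id 6, d 2), n7 (id 7, d 2), n18 (id 8, d 2), n13 (id 11, d 2), n24 (id 12, d 2).
Iteration 3: d < 2 fails for all current rows; recursion stops.
Total rows emitted: 10.

10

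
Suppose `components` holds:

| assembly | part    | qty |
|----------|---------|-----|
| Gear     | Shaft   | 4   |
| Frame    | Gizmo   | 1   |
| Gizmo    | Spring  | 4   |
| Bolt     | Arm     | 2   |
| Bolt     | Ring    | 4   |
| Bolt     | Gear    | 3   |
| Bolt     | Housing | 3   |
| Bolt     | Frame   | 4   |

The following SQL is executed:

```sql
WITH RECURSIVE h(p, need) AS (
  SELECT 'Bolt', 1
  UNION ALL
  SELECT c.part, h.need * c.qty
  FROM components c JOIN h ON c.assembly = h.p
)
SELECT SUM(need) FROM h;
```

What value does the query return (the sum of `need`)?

49

Base: (Bolt, need=1).
Iteration 1: components of {Bolt} -> Arm = 1*2 = 2, Frame = 1*4 = 4, Gear = 1*3 = 3, Housing = 1*3 = 3, Ring = 1*4 = 4.
Iteration 2: components of {Arm,Frame,Gear,Housing,Ring} -> Gizmo = 4*1 = 4, Shaft = 3*4 = 12.
Iteration 3: components of {Gizmo,Shaft} -> Spring = 4*4 = 16.
Iteration 4: no further components; recursion stops.
SUM(need) = 1 + 3 + 4 + 3 + 4 + 2 + 12 + 4 + 16 = 49.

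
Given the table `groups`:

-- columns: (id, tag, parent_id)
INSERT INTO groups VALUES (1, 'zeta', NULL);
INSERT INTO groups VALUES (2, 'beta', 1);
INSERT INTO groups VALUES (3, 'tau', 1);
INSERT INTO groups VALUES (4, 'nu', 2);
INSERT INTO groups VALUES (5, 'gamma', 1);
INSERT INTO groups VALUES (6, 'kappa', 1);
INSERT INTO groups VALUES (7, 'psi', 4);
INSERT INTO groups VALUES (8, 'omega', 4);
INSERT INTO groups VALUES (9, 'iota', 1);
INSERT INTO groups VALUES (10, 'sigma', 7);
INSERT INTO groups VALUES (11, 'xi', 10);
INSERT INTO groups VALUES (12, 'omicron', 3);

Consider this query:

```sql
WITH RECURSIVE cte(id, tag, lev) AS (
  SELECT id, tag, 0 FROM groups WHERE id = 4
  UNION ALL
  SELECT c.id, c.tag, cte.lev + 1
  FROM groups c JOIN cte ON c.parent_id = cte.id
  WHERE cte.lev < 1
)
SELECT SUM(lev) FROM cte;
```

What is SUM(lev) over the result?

2

Base: id=4 (nu) at lev 0.
Iteration 1: rows with parent_id in {4} -> psi (id 7, lev 1), omega (id 8, lev 1).
Iteration 2: lev < 1 fails for all current rows; recursion stops.
SUM(lev) = 0 + 1 + 1 = 2.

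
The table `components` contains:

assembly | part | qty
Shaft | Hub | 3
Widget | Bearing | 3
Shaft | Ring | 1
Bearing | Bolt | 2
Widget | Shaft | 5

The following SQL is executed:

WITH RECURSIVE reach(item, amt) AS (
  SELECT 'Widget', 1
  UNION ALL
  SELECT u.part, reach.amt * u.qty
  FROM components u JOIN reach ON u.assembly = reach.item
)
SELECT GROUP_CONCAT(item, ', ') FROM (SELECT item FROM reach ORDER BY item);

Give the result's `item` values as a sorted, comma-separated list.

Bearing, Bolt, Hub, Ring, Shaft, Widget

Base: (Widget, amt=1).
Iteration 1: components of {Widget} -> Bearing = 1*3 = 3, Shaft = 1*5 = 5.
Iteration 2: components of {Bearing,Shaft} -> Bolt = 3*2 = 6, Hub = 5*3 = 15, Ring = 5*1 = 5.
Iteration 3: no further components; recursion stops.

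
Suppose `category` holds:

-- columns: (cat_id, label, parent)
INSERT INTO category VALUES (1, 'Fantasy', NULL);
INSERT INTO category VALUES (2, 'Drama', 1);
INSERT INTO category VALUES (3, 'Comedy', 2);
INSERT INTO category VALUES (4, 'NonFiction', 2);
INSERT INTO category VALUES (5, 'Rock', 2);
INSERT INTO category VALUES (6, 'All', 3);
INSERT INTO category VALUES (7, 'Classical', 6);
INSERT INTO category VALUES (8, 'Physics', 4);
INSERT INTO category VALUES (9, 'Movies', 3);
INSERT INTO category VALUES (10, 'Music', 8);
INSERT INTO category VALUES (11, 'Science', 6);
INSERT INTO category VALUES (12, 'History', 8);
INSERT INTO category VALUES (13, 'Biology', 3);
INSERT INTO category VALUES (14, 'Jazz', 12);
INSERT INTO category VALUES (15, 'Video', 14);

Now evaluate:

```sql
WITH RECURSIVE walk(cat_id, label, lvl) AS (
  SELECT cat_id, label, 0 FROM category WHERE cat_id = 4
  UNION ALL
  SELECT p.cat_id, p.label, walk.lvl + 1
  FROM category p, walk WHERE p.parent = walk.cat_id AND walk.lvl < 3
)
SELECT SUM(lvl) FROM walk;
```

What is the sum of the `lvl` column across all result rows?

Base: cat_id=4 (NonFiction) at lvl 0.
Iteration 1: rows with parent in {4} -> Physics (id 8, lvl 1).
Iteration 2: rows with parent in {8} -> Music (id 10, lvl 2), History (id 12, lvl 2).
Iteration 3: rows with parent in {10,12} -> Jazz (id 14, lvl 3).
Iteration 4: lvl < 3 fails for all current rows; recursion stops.
SUM(lvl) = 0 + 1 + 2 + 2 + 3 = 8.

8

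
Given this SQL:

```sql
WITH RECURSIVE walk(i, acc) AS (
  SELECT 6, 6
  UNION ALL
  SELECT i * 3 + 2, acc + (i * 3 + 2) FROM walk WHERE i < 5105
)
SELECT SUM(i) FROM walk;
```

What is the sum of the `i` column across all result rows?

22952

Base: i=6, acc=6.
Iteration 1: 6 < 5105 holds -> i = 6 * 3 + 2 = 20, acc = 6 + 20 = 26.
Iteration 2: 20 < 5105 holds -> i = 20 * 3 + 2 = 62, acc = 26 + 62 = 88.
Iteration 3: 62 < 5105 holds -> i = 62 * 3 + 2 = 188, acc = 88 + 188 = 276.
Iteration 4: 188 < 5105 holds -> i = 188 * 3 + 2 = 566, acc = 276 + 566 = 842.
Iteration 5: 566 < 5105 holds -> i = 566 * 3 + 2 = 1700, acc = 842 + 1700 = 2542.
Iteration 6: 1700 < 5105 holds -> i = 1700 * 3 + 2 = 5102, acc = 2542 + 5102 = 7644.
Iteration 7: 5102 < 5105 holds -> i = 5102 * 3 + 2 = 15308, acc = 7644 + 15308 = 22952.
Iteration 8: 15308 < 5105 fails; recursion stops.
SUM(i) = 6 + 20 + 62 + 188 + 566 + 1700 + 5102 + 15308 = 22952.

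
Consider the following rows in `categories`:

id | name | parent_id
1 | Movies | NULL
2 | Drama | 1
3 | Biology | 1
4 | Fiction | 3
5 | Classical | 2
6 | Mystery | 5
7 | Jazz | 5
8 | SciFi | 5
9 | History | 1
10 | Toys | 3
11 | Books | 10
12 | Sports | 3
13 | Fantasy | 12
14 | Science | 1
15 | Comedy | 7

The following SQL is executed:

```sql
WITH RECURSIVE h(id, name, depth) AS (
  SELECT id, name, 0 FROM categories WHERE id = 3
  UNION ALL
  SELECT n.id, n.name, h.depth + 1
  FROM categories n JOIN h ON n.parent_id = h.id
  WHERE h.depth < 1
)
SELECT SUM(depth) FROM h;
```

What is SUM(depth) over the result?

3

Base: id=3 (Biology) at depth 0.
Iteration 1: rows with parent_id in {3} -> Fiction (id 4, depth 1), Toys (id 10, depth 1), Sports (id 12, depth 1).
Iteration 2: depth < 1 fails for all current rows; recursion stops.
SUM(depth) = 0 + 1 + 1 + 1 = 3.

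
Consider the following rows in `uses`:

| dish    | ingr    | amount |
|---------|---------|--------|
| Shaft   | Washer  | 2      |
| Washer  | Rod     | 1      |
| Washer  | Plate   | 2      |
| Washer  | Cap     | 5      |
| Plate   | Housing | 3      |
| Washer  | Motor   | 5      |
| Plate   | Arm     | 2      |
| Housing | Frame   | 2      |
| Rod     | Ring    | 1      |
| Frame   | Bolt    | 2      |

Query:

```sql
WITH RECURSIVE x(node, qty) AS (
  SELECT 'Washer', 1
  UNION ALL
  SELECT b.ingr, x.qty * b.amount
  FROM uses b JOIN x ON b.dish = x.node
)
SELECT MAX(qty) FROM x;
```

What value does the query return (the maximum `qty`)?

Base: (Washer, qty=1).
Iteration 1: components of {Washer} -> Cap = 1*5 = 5, Motor = 1*5 = 5, Plate = 1*2 = 2, Rod = 1*1 = 1.
Iteration 2: components of {Cap,Motor,Plate,Rod} -> Arm = 2*2 = 4, Housing = 2*3 = 6, Ring = 1*1 = 1.
Iteration 3: components of {Arm,Housing,Ring} -> Frame = 6*2 = 12.
Iteration 4: components of {Frame} -> Bolt = 12*2 = 24.
Iteration 5: no further components; recursion stops.
qty values: 1, 1, 2, 5, 5, 1, 6, 4, 12, 24; the maximum is 24.

24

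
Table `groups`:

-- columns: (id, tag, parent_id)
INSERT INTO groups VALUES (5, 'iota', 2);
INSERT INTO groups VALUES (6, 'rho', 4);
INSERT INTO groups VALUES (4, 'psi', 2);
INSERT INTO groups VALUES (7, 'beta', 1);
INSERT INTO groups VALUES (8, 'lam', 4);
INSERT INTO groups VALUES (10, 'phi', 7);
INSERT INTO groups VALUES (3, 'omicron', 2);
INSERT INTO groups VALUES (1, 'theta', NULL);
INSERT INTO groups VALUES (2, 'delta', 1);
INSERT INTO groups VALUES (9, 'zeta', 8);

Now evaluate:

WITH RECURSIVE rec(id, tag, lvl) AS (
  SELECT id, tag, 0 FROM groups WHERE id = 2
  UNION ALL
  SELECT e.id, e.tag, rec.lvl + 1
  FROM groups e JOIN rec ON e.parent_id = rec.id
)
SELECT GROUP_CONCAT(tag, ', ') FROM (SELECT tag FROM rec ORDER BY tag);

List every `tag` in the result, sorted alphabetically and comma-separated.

Base: id=2 (delta) at lvl 0.
Iteration 1: rows with parent_id in {2} -> omicron (id 3, lvl 1), psi (id 4, lvl 1), iota (id 5, lvl 1).
Iteration 2: rows with parent_id in {3,4,5} -> rho (id 6, lvl 2), lam (id 8, lvl 2).
Iteration 3: rows with parent_id in {6,8} -> zeta (id 9, lvl 3).
Iteration 4: no rows with parent_id in {9}; recursion stops.

delta, iota, lam, omicron, psi, rho, zeta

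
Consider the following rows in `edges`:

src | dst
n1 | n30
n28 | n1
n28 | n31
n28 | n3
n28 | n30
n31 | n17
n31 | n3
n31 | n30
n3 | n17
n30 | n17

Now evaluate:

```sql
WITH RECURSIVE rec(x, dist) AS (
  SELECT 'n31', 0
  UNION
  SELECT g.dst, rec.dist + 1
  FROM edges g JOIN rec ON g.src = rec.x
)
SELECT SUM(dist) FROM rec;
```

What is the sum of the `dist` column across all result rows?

5

Base: (n31, dist=0).
Iteration 1: edges from {n31} -> (n17, dist=1), (n3, dist=1), (n30, dist=1).
Iteration 2: edges from {n17,n3,n30} -> (n17, dist=2). [UNION drops 1 duplicate row(s)]
Iteration 3: no outgoing edges from {n17}; recursion stops.
SUM(dist) = 0 + 1 + 1 + 1 + 2 = 5.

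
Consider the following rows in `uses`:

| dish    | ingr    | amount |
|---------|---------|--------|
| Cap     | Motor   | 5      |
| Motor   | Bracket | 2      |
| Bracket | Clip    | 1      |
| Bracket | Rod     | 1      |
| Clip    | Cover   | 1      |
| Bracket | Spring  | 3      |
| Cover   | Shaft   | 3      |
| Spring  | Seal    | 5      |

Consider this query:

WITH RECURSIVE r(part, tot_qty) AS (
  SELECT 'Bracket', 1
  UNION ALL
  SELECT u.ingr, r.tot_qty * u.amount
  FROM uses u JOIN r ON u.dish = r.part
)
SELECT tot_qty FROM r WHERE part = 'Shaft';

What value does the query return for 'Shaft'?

Base: (Bracket, tot_qty=1).
Iteration 1: components of {Bracket} -> Clip = 1*1 = 1, Rod = 1*1 = 1, Spring = 1*3 = 3.
Iteration 2: components of {Clip,Rod,Spring} -> Cover = 1*1 = 1, Seal = 3*5 = 15.
Iteration 3: components of {Cover,Seal} -> Shaft = 1*3 = 3.
Iteration 4: no further components; recursion stops.

3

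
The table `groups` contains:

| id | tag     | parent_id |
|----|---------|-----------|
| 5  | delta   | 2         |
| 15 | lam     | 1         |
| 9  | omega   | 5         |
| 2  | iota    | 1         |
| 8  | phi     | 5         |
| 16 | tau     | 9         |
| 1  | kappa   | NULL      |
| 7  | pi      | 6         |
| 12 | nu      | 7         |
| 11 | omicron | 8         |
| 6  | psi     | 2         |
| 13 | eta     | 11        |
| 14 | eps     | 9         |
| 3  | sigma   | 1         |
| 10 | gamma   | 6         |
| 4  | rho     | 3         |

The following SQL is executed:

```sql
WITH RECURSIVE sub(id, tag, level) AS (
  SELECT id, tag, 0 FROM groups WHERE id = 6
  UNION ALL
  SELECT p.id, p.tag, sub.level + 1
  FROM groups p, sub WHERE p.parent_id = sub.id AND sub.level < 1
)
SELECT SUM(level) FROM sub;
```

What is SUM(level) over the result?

2

Base: id=6 (psi) at level 0.
Iteration 1: rows with parent_id in {6} -> pi (id 7, level 1), gamma (id 10, level 1).
Iteration 2: level < 1 fails for all current rows; recursion stops.
SUM(level) = 0 + 1 + 1 = 2.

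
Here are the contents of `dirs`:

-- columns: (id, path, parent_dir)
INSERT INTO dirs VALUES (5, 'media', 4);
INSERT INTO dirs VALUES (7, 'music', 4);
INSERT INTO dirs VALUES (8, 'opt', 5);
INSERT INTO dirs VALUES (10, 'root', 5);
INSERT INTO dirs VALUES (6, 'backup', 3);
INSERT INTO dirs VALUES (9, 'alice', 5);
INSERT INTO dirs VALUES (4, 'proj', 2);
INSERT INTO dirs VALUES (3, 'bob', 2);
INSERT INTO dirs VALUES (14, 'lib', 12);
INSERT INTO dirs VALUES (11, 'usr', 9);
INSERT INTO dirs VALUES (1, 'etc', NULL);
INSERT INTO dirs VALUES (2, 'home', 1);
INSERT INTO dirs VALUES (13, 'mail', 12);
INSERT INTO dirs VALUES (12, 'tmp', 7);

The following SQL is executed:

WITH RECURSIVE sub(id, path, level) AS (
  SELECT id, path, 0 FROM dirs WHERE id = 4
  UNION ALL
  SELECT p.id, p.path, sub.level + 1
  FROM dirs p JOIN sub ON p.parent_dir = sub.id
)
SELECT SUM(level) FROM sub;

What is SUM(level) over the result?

Base: id=4 (proj) at level 0.
Iteration 1: rows with parent_dir in {4} -> media (id 5, level 1), music (id 7, level 1).
Iteration 2: rows with parent_dir in {5,7} -> opt (id 8, level 2), alice (id 9, level 2), root (id 10, level 2), tmp (id 12, level 2).
Iteration 3: rows with parent_dir in {8,9,10,12} -> usr (id 11, level 3), mail (id 13, level 3), lib (id 14, level 3).
Iteration 4: no rows with parent_dir in {11,13,14}; recursion stops.
SUM(level) = 0 + 1 + 1 + 2 + 2 + 2 + 2 + 3 + 3 + 3 = 19.

19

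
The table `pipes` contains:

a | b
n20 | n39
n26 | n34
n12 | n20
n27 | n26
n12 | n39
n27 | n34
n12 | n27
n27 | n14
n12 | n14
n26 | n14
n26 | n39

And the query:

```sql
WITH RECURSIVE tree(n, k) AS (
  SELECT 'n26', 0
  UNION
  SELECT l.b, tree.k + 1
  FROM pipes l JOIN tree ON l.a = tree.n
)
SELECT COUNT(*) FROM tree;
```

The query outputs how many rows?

4

Base: (n26, k=0).
Iteration 1: edges from {n26} -> (n14, k=1), (n34, k=1), (n39, k=1).
Iteration 2: no outgoing edges from {n14,n34,n39}; recursion stops.
Total rows emitted: 4.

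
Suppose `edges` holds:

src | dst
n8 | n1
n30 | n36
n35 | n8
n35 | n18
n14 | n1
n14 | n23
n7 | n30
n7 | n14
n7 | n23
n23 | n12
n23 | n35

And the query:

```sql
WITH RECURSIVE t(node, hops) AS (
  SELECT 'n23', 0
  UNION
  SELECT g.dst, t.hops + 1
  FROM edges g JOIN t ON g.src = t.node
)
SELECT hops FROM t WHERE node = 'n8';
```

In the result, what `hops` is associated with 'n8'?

Base: (n23, hops=0).
Iteration 1: edges from {n23} -> (n12, hops=1), (n35, hops=1).
Iteration 2: edges from {n12,n35} -> (n18, hops=2), (n8, hops=2).
Iteration 3: edges from {n18,n8} -> (n1, hops=3).
Iteration 4: no outgoing edges from {n1}; recursion stops.

2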